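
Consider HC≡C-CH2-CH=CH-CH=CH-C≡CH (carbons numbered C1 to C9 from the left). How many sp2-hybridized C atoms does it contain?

C1: sp
C2: sp
C3: sp3
C4: sp2 ✓
C5: sp2 ✓
C6: sp2 ✓
C7: sp2 ✓
C8: sp
C9: sp
C4, C5, C6, C7 → 4 sp2 carbons.

4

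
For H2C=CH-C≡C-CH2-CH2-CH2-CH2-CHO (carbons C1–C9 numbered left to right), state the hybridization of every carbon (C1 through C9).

C1 sp2, C2 sp2, C3 sp, C4 sp, C5 sp3, C6 sp3, C7 sp3, C8 sp3, C9 sp2

C1: 3 σ bonds, plus one π bond; 3 regions of electron density → sp2.
C2: 3 σ bonds, plus one π bond — 3 electron domains, sp2.
C3 has 2 σ bonds, plus two π bonds: steric number 2 → sp.
C4 has 2 σ bonds, plus two π bonds: steric number 2 → sp.
C5: 4 σ bonds; 4 regions of electron density → sp3.
C6 has 4 σ bonds: steric number 4 → sp3.
C7 has 4 σ bonds: steric number 4 → sp3.
C8 is sp3: 4 σ bonds, 4 electron-density regions.
C9 (3 σ bonds, plus one π bond) has steric number 3: sp2.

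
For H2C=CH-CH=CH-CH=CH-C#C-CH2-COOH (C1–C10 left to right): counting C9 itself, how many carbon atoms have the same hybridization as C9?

C9 is sp3 (only σ bonds).
C1: sp2
C2: sp2
C3: sp2
C4: sp2
C5: sp2
C6: sp2
C7: sp
C8: sp
C9: sp3 ✓
C10: sp2
1 carbon is sp3.

1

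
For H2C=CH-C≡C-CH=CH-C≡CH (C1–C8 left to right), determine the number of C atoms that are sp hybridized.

4

C1: sp2
C2: sp2
C3: sp ✓
C4: sp ✓
C5: sp2
C6: sp2
C7: sp ✓
C8: sp ✓
C3, C4, C7, C8 → 4 sp carbons.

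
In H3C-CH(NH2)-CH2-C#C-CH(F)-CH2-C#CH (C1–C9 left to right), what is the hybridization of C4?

C4 carries 2 σ bonds, plus two π bonds, giving a steric number of 2, so it is sp.

sp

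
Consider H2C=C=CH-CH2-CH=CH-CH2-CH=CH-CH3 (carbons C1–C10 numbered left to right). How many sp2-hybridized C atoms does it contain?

C1: sp2 ✓
C2: sp
C3: sp2 ✓
C4: sp3
C5: sp2 ✓
C6: sp2 ✓
C7: sp3
C8: sp2 ✓
C9: sp2 ✓
C10: sp3
C1, C3, C5, C6, C8, C9 → 6 sp2 carbons.

6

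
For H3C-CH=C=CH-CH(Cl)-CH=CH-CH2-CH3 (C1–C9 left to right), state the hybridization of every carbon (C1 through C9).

C1 sp3, C2 sp2, C3 sp, C4 sp2, C5 sp3, C6 sp2, C7 sp2, C8 sp3, C9 sp3

C1 carries 4 σ bonds, giving a steric number of 4, so it is sp3.
C2 has 3 σ bonds, plus one π bond: steric number 3 → sp2.
C3 (2 σ bonds, plus two π bonds) has steric number 2: sp.
C4: 3 σ bonds, plus one π bond; 3 regions of electron density → sp2.
C5 is sp3: 4 σ bonds, 4 electron-density regions.
C6: 3 σ bonds, plus one π bond — 3 electron domains, sp2.
C7 carries 3 σ bonds, plus one π bond, giving a steric number of 3, so it is sp2.
C8 has 4 σ bonds: steric number 4 → sp3.
C9: 4 σ bonds — 4 electron domains, sp3.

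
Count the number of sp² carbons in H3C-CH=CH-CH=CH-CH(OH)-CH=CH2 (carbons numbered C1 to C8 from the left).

6

C1: sp3
C2: sp2 ✓
C3: sp2 ✓
C4: sp2 ✓
C5: sp2 ✓
C6: sp3
C7: sp2 ✓
C8: sp2 ✓
C2, C3, C4, C5, C7, C8 → 6 sp2 carbons.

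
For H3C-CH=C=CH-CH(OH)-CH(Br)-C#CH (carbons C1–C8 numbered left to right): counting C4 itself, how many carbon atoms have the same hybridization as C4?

2

C4 is sp2 (one π bond).
C1: sp3
C2: sp2 ✓
C3: sp
C4: sp2 ✓
C5: sp3
C6: sp3
C7: sp
C8: sp
2 carbons are sp2.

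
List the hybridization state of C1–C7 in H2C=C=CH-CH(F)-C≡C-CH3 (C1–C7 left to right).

C1 carries 3 σ bonds, plus one π bond, giving a steric number of 3, so it is sp2.
C2 (2 σ bonds, plus two π bonds) has steric number 2: sp.
C3 is sp2: 3 σ bonds, plus one π bond, 3 electron-density regions.
C4: 4 σ bonds; 4 regions of electron density → sp3.
C5 carries 2 σ bonds, plus two π bonds, giving a steric number of 2, so it is sp.
C6 (2 σ bonds, plus two π bonds) has steric number 2: sp.
C7 (4 σ bonds) has steric number 4: sp3.

C1 sp2, C2 sp, C3 sp2, C4 sp3, C5 sp, C6 sp, C7 sp3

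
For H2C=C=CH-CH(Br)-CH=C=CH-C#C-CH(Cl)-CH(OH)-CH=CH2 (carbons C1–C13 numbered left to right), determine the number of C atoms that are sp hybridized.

C1: sp2
C2: sp ✓
C3: sp2
C4: sp3
C5: sp2
C6: sp ✓
C7: sp2
C8: sp ✓
C9: sp ✓
C10: sp3
C11: sp3
C12: sp2
C13: sp2
C2, C6, C8, C9 → 4 sp carbons.

4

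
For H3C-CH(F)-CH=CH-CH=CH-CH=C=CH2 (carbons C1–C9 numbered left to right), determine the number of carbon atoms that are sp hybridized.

1

C1: sp3
C2: sp3
C3: sp2
C4: sp2
C5: sp2
C6: sp2
C7: sp2
C8: sp ✓
C9: sp2
C8 → 1 sp carbon.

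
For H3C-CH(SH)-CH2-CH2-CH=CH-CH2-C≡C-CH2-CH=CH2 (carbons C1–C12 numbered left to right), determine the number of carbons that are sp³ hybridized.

C1: sp3 ✓
C2: sp3 ✓
C3: sp3 ✓
C4: sp3 ✓
C5: sp2
C6: sp2
C7: sp3 ✓
C8: sp
C9: sp
C10: sp3 ✓
C11: sp2
C12: sp2
C1, C2, C3, C4, C7, C10 → 6 sp3 carbons.

6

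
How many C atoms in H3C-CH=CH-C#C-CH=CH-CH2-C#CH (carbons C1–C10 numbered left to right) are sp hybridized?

C1: sp3
C2: sp2
C3: sp2
C4: sp ✓
C5: sp ✓
C6: sp2
C7: sp2
C8: sp3
C9: sp ✓
C10: sp ✓
C4, C5, C9, C10 → 4 sp carbons.

4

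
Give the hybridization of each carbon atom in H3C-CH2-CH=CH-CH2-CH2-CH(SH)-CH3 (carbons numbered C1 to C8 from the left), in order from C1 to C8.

C1 sp3, C2 sp3, C3 sp2, C4 sp2, C5 sp3, C6 sp3, C7 sp3, C8 sp3

C1 (4 σ bonds) has steric number 4: sp3.
C2 carries 4 σ bonds, giving a steric number of 4, so it is sp3.
C3 carries 3 σ bonds, plus one π bond, giving a steric number of 3, so it is sp2.
C4 carries 3 σ bonds, plus one π bond, giving a steric number of 3, so it is sp2.
C5 — 4 σ bonds. Steric number 4, so sp3.
C6 has 4 σ bonds: steric number 4 → sp3.
C7 has 4 σ bonds: steric number 4 → sp3.
C8 — 4 σ bonds. Steric number 4, so sp3.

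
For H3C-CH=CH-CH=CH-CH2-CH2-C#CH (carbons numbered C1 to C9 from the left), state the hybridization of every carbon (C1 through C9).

C1 sp3, C2 sp2, C3 sp2, C4 sp2, C5 sp2, C6 sp3, C7 sp3, C8 sp, C9 sp

C1 has 4 σ bonds: steric number 4 → sp3.
C2: 3 σ bonds, plus one π bond; 3 regions of electron density → sp2.
C3 carries 3 σ bonds, plus one π bond, giving a steric number of 3, so it is sp2.
C4 — 3 σ bonds, plus one π bond. Steric number 3, so sp2.
C5 (3 σ bonds, plus one π bond) has steric number 3: sp2.
C6: 4 σ bonds; 4 regions of electron density → sp3.
C7: 4 σ bonds; 4 regions of electron density → sp3.
C8 (2 σ bonds, plus two π bonds) has steric number 2: sp.
C9 — 2 σ bonds, plus two π bonds. Steric number 2, so sp.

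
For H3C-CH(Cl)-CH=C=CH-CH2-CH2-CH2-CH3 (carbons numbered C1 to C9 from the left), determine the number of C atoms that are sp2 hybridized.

2

C1: sp3
C2: sp3
C3: sp2 ✓
C4: sp
C5: sp2 ✓
C6: sp3
C7: sp3
C8: sp3
C9: sp3
C3, C5 → 2 sp2 carbons.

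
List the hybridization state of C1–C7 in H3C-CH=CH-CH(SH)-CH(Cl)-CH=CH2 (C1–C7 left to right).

C1 — 4 σ bonds. Steric number 4, so sp3.
C2: 3 σ bonds, plus one π bond; 3 regions of electron density → sp2.
C3: 3 σ bonds, plus one π bond — 3 electron domains, sp2.
C4: 4 σ bonds — 4 electron domains, sp3.
C5 is sp3: 4 σ bonds, 4 electron-density regions.
C6 has 3 σ bonds, plus one π bond: steric number 3 → sp2.
C7 is sp2: 3 σ bonds, plus one π bond, 3 electron-density regions.

C1 sp3, C2 sp2, C3 sp2, C4 sp3, C5 sp3, C6 sp2, C7 sp2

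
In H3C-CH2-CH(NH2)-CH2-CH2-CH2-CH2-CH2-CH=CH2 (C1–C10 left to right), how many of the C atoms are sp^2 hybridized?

C1: sp3
C2: sp3
C3: sp3
C4: sp3
C5: sp3
C6: sp3
C7: sp3
C8: sp3
C9: sp2 ✓
C10: sp2 ✓
C9, C10 → 2 sp2 carbons.

2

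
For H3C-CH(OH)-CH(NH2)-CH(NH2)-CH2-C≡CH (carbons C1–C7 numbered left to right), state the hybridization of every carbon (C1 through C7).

C1 sp3, C2 sp3, C3 sp3, C4 sp3, C5 sp3, C6 sp, C7 sp

C1 is sp3: 4 σ bonds, 4 electron-density regions.
C2: 4 σ bonds; 4 regions of electron density → sp3.
C3 — 4 σ bonds. Steric number 4, so sp3.
C4: 4 σ bonds; 4 regions of electron density → sp3.
C5 carries 4 σ bonds, giving a steric number of 4, so it is sp3.
C6: 2 σ bonds, plus two π bonds — 2 electron domains, sp.
C7: 2 σ bonds, plus two π bonds; 2 regions of electron density → sp.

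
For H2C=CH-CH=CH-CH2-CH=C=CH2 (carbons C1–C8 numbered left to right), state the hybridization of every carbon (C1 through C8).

C1 sp2, C2 sp2, C3 sp2, C4 sp2, C5 sp3, C6 sp2, C7 sp, C8 sp2

C1 carries 3 σ bonds, plus one π bond, giving a steric number of 3, so it is sp2.
C2: 3 σ bonds, plus one π bond — 3 electron domains, sp2.
C3 (3 σ bonds, plus one π bond) has steric number 3: sp2.
C4: 3 σ bonds, plus one π bond — 3 electron domains, sp2.
C5: 4 σ bonds; 4 regions of electron density → sp3.
C6: 3 σ bonds, plus one π bond — 3 electron domains, sp2.
C7: 2 σ bonds, plus two π bonds; 2 regions of electron density → sp.
C8 — 3 σ bonds, plus one π bond. Steric number 3, so sp2.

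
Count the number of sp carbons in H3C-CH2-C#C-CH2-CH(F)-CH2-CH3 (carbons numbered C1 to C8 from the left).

C1: sp3
C2: sp3
C3: sp ✓
C4: sp ✓
C5: sp3
C6: sp3
C7: sp3
C8: sp3
C3, C4 → 2 sp carbons.

2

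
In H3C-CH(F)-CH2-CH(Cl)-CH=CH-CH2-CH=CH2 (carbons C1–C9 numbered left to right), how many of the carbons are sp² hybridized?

4

C1: sp3
C2: sp3
C3: sp3
C4: sp3
C5: sp2 ✓
C6: sp2 ✓
C7: sp3
C8: sp2 ✓
C9: sp2 ✓
C5, C6, C8, C9 → 4 sp2 carbons.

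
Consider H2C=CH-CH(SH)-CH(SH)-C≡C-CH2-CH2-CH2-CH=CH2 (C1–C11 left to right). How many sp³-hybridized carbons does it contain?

5

C1: sp2
C2: sp2
C3: sp3 ✓
C4: sp3 ✓
C5: sp
C6: sp
C7: sp3 ✓
C8: sp3 ✓
C9: sp3 ✓
C10: sp2
C11: sp2
C3, C4, C7, C8, C9 → 5 sp3 carbons.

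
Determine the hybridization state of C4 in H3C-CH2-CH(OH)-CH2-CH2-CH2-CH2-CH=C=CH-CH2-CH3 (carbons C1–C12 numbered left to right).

C4 (4 σ bonds) has steric number 4: sp3.

sp^3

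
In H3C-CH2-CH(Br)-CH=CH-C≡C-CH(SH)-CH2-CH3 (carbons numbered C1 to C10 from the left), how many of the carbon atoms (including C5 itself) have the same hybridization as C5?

2

C5 is sp2 (one π bond).
C1: sp3
C2: sp3
C3: sp3
C4: sp2 ✓
C5: sp2 ✓
C6: sp
C7: sp
C8: sp3
C9: sp3
C10: sp3
2 carbons are sp2.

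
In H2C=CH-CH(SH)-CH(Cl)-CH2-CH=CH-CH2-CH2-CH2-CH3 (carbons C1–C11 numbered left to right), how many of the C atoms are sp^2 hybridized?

4

C1: sp2 ✓
C2: sp2 ✓
C3: sp3
C4: sp3
C5: sp3
C6: sp2 ✓
C7: sp2 ✓
C8: sp3
C9: sp3
C10: sp3
C11: sp3
C1, C2, C6, C7 → 4 sp2 carbons.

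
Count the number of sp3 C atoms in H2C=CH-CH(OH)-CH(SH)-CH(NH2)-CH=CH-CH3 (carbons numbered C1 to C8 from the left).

C1: sp2
C2: sp2
C3: sp3 ✓
C4: sp3 ✓
C5: sp3 ✓
C6: sp2
C7: sp2
C8: sp3 ✓
C3, C4, C5, C8 → 4 sp3 carbons.

4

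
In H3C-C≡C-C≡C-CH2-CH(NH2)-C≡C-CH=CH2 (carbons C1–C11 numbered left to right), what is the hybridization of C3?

sp

C3 carries 2 σ bonds, plus two π bonds, giving a steric number of 2, so it is sp.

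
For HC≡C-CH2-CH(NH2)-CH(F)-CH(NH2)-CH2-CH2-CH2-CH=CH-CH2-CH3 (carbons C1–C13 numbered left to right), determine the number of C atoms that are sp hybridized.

2

C1: sp ✓
C2: sp ✓
C3: sp3
C4: sp3
C5: sp3
C6: sp3
C7: sp3
C8: sp3
C9: sp3
C10: sp2
C11: sp2
C12: sp3
C13: sp3
C1, C2 → 2 sp carbons.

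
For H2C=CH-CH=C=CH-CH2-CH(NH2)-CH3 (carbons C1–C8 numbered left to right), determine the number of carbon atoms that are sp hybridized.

1

C1: sp2
C2: sp2
C3: sp2
C4: sp ✓
C5: sp2
C6: sp3
C7: sp3
C8: sp3
C4 → 1 sp carbon.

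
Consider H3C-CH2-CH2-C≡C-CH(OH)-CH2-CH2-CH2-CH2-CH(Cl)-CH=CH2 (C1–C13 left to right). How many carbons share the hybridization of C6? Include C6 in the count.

C6 is sp3 (only σ bonds).
C1: sp3 ✓
C2: sp3 ✓
C3: sp3 ✓
C4: sp
C5: sp
C6: sp3 ✓
C7: sp3 ✓
C8: sp3 ✓
C9: sp3 ✓
C10: sp3 ✓
C11: sp3 ✓
C12: sp2
C13: sp2
9 carbons are sp3.

9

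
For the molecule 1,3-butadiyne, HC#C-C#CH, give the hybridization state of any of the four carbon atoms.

Every carbon is part of a C≡C triple bond: two σ regions → sp.

sp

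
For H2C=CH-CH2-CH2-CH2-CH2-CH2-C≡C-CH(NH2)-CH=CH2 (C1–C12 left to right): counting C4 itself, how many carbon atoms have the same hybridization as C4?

6

C4 is sp3 (only σ bonds).
C1: sp2
C2: sp2
C3: sp3 ✓
C4: sp3 ✓
C5: sp3 ✓
C6: sp3 ✓
C7: sp3 ✓
C8: sp
C9: sp
C10: sp3 ✓
C11: sp2
C12: sp2
6 carbons are sp3.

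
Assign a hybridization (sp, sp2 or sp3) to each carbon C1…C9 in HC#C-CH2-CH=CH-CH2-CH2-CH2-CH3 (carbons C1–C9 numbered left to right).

C1 sp, C2 sp, C3 sp3, C4 sp2, C5 sp2, C6 sp3, C7 sp3, C8 sp3, C9 sp3

C1: 2 σ bonds, plus two π bonds; 2 regions of electron density → sp.
C2: 2 σ bonds, plus two π bonds; 2 regions of electron density → sp.
C3 has 4 σ bonds: steric number 4 → sp3.
C4: 3 σ bonds, plus one π bond — 3 electron domains, sp2.
C5 is sp2: 3 σ bonds, plus one π bond, 3 electron-density regions.
C6 has 4 σ bonds: steric number 4 → sp3.
C7: 4 σ bonds — 4 electron domains, sp3.
C8 — 4 σ bonds. Steric number 4, so sp3.
C9 (4 σ bonds) has steric number 4: sp3.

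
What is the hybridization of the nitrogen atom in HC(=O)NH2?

sp2

Amide resonance delocalises the N lone pair; N is planar sp2.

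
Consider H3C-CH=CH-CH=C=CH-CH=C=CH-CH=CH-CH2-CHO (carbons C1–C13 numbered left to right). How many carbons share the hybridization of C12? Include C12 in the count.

C12 is sp3 (only σ bonds).
C1: sp3 ✓
C2: sp2
C3: sp2
C4: sp2
C5: sp
C6: sp2
C7: sp2
C8: sp
C9: sp2
C10: sp2
C11: sp2
C12: sp3 ✓
C13: sp2
2 carbons are sp3.

2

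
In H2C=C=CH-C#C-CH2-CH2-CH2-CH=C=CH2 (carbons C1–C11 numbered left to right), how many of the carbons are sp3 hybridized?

C1: sp2
C2: sp
C3: sp2
C4: sp
C5: sp
C6: sp3 ✓
C7: sp3 ✓
C8: sp3 ✓
C9: sp2
C10: sp
C11: sp2
C6, C7, C8 → 3 sp3 carbons.

3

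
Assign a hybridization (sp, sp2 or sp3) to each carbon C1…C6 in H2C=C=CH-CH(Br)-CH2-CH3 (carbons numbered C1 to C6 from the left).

C1 sp2, C2 sp, C3 sp2, C4 sp3, C5 sp3, C6 sp3

C1 is sp2: 3 σ bonds, plus one π bond, 3 electron-density regions.
C2 is sp: 2 σ bonds, plus two π bonds, 2 electron-density regions.
C3 is sp2: 3 σ bonds, plus one π bond, 3 electron-density regions.
C4: 4 σ bonds; 4 regions of electron density → sp3.
C5: 4 σ bonds — 4 electron domains, sp3.
C6 is sp3: 4 σ bonds, 4 electron-density regions.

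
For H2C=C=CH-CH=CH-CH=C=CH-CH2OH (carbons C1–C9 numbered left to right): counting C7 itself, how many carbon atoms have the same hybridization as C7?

C7 is sp (two π bonds).
C1: sp2
C2: sp ✓
C3: sp2
C4: sp2
C5: sp2
C6: sp2
C7: sp ✓
C8: sp2
C9: sp3
2 carbons are sp.

2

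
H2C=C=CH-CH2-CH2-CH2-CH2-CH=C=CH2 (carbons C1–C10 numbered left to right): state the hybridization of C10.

C10 carries 3 σ bonds, plus one π bond, giving a steric number of 3, so it is sp2.

sp^2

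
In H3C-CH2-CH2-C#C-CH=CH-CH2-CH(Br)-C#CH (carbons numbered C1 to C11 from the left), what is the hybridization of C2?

sp3

C2: 4 σ bonds; 4 regions of electron density → sp3.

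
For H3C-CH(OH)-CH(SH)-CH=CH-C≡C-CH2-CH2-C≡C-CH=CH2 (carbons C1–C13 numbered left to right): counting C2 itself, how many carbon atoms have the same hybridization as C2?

5

C2 is sp3 (only σ bonds).
C1: sp3 ✓
C2: sp3 ✓
C3: sp3 ✓
C4: sp2
C5: sp2
C6: sp
C7: sp
C8: sp3 ✓
C9: sp3 ✓
C10: sp
C11: sp
C12: sp2
C13: sp2
5 carbons are sp3.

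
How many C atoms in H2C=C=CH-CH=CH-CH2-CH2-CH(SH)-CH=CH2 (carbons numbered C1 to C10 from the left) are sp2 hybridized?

C1: sp2 ✓
C2: sp
C3: sp2 ✓
C4: sp2 ✓
C5: sp2 ✓
C6: sp3
C7: sp3
C8: sp3
C9: sp2 ✓
C10: sp2 ✓
C1, C3, C4, C5, C9, C10 → 6 sp2 carbons.

6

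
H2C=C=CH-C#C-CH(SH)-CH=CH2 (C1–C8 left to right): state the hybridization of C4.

C4 — 2 σ bonds, plus two π bonds. Steric number 2, so sp.

sp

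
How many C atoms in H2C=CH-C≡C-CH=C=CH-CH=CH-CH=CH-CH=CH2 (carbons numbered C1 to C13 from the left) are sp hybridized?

3

C1: sp2
C2: sp2
C3: sp ✓
C4: sp ✓
C5: sp2
C6: sp ✓
C7: sp2
C8: sp2
C9: sp2
C10: sp2
C11: sp2
C12: sp2
C13: sp2
C3, C4, C6 → 3 sp carbons.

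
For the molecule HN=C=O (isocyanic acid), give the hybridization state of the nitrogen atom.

The nitrogen atom (2 σ bonds and 1 lone pair, plus one π bond) has steric number 3: sp2.

sp²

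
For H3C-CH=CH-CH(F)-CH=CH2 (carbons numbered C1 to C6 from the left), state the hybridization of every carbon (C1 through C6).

C1: 4 σ bonds — 4 electron domains, sp3.
C2 carries 3 σ bonds, plus one π bond, giving a steric number of 3, so it is sp2.
C3 has 3 σ bonds, plus one π bond: steric number 3 → sp2.
C4: 4 σ bonds; 4 regions of electron density → sp3.
C5: 3 σ bonds, plus one π bond; 3 regions of electron density → sp2.
C6 is sp2: 3 σ bonds, plus one π bond, 3 electron-density regions.

C1 sp3, C2 sp2, C3 sp2, C4 sp3, C5 sp2, C6 sp2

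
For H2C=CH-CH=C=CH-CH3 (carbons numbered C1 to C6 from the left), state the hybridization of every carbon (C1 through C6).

C1 is sp2: 3 σ bonds, plus one π bond, 3 electron-density regions.
C2 (3 σ bonds, plus one π bond) has steric number 3: sp2.
C3 is sp2: 3 σ bonds, plus one π bond, 3 electron-density regions.
C4: 2 σ bonds, plus two π bonds; 2 regions of electron density → sp.
C5 is sp2: 3 σ bonds, plus one π bond, 3 electron-density regions.
C6 (4 σ bonds) has steric number 4: sp3.

C1 sp2, C2 sp2, C3 sp2, C4 sp, C5 sp2, C6 sp3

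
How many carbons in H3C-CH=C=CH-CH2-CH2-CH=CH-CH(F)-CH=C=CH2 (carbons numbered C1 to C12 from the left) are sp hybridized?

C1: sp3
C2: sp2
C3: sp ✓
C4: sp2
C5: sp3
C6: sp3
C7: sp2
C8: sp2
C9: sp3
C10: sp2
C11: sp ✓
C12: sp2
C3, C11 → 2 sp carbons.

2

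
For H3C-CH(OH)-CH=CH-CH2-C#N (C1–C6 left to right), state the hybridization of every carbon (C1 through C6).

C1 sp3, C2 sp3, C3 sp2, C4 sp2, C5 sp3, C6 sp

C1: 4 σ bonds; 4 regions of electron density → sp3.
C2 is sp3: 4 σ bonds, 4 electron-density regions.
C3 has 3 σ bonds, plus one π bond: steric number 3 → sp2.
C4 has 3 σ bonds, plus one π bond: steric number 3 → sp2.
C5 (4 σ bonds) has steric number 4: sp3.
C6 is sp: 2 σ bonds, plus two π bonds, 2 electron-density regions.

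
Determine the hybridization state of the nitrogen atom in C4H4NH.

sp²

N has three σ bonds; its lone pair occupies the p orbital and is part of the aromatic π system, so N is sp2 (not the sp3 a naive steric count of 4 would give).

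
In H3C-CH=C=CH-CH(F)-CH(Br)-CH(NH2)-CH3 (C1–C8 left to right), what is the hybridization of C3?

sp

C3 has 2 σ bonds, plus two π bonds: steric number 2 → sp.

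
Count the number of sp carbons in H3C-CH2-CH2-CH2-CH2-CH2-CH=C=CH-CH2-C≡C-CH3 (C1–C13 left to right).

3

C1: sp3
C2: sp3
C3: sp3
C4: sp3
C5: sp3
C6: sp3
C7: sp2
C8: sp ✓
C9: sp2
C10: sp3
C11: sp ✓
C12: sp ✓
C13: sp3
C8, C11, C12 → 3 sp carbons.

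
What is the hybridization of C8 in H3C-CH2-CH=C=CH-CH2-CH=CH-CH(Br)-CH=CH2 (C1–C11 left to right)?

sp²

C8 — 3 σ bonds, plus one π bond. Steric number 3, so sp2.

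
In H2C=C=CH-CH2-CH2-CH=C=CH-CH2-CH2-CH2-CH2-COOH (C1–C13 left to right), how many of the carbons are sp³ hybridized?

C1: sp2
C2: sp
C3: sp2
C4: sp3 ✓
C5: sp3 ✓
C6: sp2
C7: sp
C8: sp2
C9: sp3 ✓
C10: sp3 ✓
C11: sp3 ✓
C12: sp3 ✓
C13: sp2
C4, C5, C9, C10, C11, C12 → 6 sp3 carbons.

6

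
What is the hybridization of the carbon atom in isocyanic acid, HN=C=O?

sp

The carbon atom: 2 σ bonds, plus two π bonds; 2 regions of electron density → sp.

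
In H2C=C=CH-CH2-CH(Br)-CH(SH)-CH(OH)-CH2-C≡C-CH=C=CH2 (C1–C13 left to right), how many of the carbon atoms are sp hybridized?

C1: sp2
C2: sp ✓
C3: sp2
C4: sp3
C5: sp3
C6: sp3
C7: sp3
C8: sp3
C9: sp ✓
C10: sp ✓
C11: sp2
C12: sp ✓
C13: sp2
C2, C9, C10, C12 → 4 sp carbons.

4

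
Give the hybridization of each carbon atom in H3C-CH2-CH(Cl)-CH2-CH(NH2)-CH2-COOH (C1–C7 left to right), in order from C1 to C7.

C1 sp3, C2 sp3, C3 sp3, C4 sp3, C5 sp3, C6 sp3, C7 sp2

C1 carries 4 σ bonds, giving a steric number of 4, so it is sp3.
C2 is sp3: 4 σ bonds, 4 electron-density regions.
C3 — 4 σ bonds. Steric number 4, so sp3.
C4: 4 σ bonds — 4 electron domains, sp3.
C5 has 4 σ bonds: steric number 4 → sp3.
C6 carries 4 σ bonds, giving a steric number of 4, so it is sp3.
C7: 3 σ bonds, plus one π bond — 3 electron domains, sp2.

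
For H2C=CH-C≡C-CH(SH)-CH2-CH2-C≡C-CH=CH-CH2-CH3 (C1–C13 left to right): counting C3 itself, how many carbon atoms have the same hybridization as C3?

4

C3 is sp (two π bonds).
C1: sp2
C2: sp2
C3: sp ✓
C4: sp ✓
C5: sp3
C6: sp3
C7: sp3
C8: sp ✓
C9: sp ✓
C10: sp2
C11: sp2
C12: sp3
C13: sp3
4 carbons are sp.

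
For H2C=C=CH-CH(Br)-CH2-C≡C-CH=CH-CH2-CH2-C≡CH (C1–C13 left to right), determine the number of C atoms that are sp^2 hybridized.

4

C1: sp2 ✓
C2: sp
C3: sp2 ✓
C4: sp3
C5: sp3
C6: sp
C7: sp
C8: sp2 ✓
C9: sp2 ✓
C10: sp3
C11: sp3
C12: sp
C13: sp
C1, C3, C8, C9 → 4 sp2 carbons.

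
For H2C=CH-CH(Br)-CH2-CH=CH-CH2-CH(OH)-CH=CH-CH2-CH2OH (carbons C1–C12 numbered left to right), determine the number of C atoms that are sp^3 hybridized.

C1: sp2
C2: sp2
C3: sp3 ✓
C4: sp3 ✓
C5: sp2
C6: sp2
C7: sp3 ✓
C8: sp3 ✓
C9: sp2
C10: sp2
C11: sp3 ✓
C12: sp3 ✓
C3, C4, C7, C8, C11, C12 → 6 sp3 carbons.

6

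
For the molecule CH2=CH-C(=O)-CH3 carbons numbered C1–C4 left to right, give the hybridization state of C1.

C1 has 3 σ bonds, plus one π bond: steric number 3 → sp2.

sp^2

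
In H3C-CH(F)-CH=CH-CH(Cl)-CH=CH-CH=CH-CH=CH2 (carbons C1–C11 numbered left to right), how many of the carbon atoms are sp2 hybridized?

C1: sp3
C2: sp3
C3: sp2 ✓
C4: sp2 ✓
C5: sp3
C6: sp2 ✓
C7: sp2 ✓
C8: sp2 ✓
C9: sp2 ✓
C10: sp2 ✓
C11: sp2 ✓
C3, C4, C6, C7, C8, C9, C10, C11 → 8 sp2 carbons.

8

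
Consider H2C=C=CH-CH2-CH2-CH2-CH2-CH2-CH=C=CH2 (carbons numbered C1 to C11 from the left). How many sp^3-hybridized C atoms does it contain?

5

C1: sp2
C2: sp
C3: sp2
C4: sp3 ✓
C5: sp3 ✓
C6: sp3 ✓
C7: sp3 ✓
C8: sp3 ✓
C9: sp2
C10: sp
C11: sp2
C4, C5, C6, C7, C8 → 5 sp3 carbons.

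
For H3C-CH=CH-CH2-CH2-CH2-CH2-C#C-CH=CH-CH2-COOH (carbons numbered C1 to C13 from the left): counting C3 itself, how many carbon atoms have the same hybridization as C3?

C3 is sp2 (one π bond).
C1: sp3
C2: sp2 ✓
C3: sp2 ✓
C4: sp3
C5: sp3
C6: sp3
C7: sp3
C8: sp
C9: sp
C10: sp2 ✓
C11: sp2 ✓
C12: sp3
C13: sp2 ✓
5 carbons are sp2.

5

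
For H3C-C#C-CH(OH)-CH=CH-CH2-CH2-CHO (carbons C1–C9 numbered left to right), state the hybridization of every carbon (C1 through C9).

C1 sp3, C2 sp, C3 sp, C4 sp3, C5 sp2, C6 sp2, C7 sp3, C8 sp3, C9 sp2

C1 carries 4 σ bonds, giving a steric number of 4, so it is sp3.
C2: 2 σ bonds, plus two π bonds; 2 regions of electron density → sp.
C3 has 2 σ bonds, plus two π bonds: steric number 2 → sp.
C4: 4 σ bonds — 4 electron domains, sp3.
C5: 3 σ bonds, plus one π bond; 3 regions of electron density → sp2.
C6: 3 σ bonds, plus one π bond; 3 regions of electron density → sp2.
C7 (4 σ bonds) has steric number 4: sp3.
C8: 4 σ bonds; 4 regions of electron density → sp3.
C9 — 3 σ bonds, plus one π bond. Steric number 3, so sp2.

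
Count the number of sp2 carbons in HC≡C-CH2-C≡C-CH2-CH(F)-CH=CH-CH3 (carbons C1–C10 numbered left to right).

2

C1: sp
C2: sp
C3: sp3
C4: sp
C5: sp
C6: sp3
C7: sp3
C8: sp2 ✓
C9: sp2 ✓
C10: sp3
C8, C9 → 2 sp2 carbons.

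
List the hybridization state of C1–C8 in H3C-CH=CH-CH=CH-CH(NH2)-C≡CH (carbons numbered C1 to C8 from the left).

C1 sp3, C2 sp2, C3 sp2, C4 sp2, C5 sp2, C6 sp3, C7 sp, C8 sp

C1 (4 σ bonds) has steric number 4: sp3.
C2 has 3 σ bonds, plus one π bond: steric number 3 → sp2.
C3: 3 σ bonds, plus one π bond — 3 electron domains, sp2.
C4: 3 σ bonds, plus one π bond — 3 electron domains, sp2.
C5 — 3 σ bonds, plus one π bond. Steric number 3, so sp2.
C6 carries 4 σ bonds, giving a steric number of 4, so it is sp3.
C7 is sp: 2 σ bonds, plus two π bonds, 2 electron-density regions.
C8 is sp: 2 σ bonds, plus two π bonds, 2 electron-density regions.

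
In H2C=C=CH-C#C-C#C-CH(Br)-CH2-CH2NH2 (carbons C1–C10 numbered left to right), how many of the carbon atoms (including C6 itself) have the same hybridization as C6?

5

C6 is sp (two π bonds).
C1: sp2
C2: sp ✓
C3: sp2
C4: sp ✓
C5: sp ✓
C6: sp ✓
C7: sp ✓
C8: sp3
C9: sp3
C10: sp3
5 carbons are sp.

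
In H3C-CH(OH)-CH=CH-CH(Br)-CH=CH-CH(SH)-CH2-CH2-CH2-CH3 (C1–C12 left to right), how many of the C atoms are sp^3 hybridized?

8

C1: sp3 ✓
C2: sp3 ✓
C3: sp2
C4: sp2
C5: sp3 ✓
C6: sp2
C7: sp2
C8: sp3 ✓
C9: sp3 ✓
C10: sp3 ✓
C11: sp3 ✓
C12: sp3 ✓
C1, C2, C5, C8, C9, C10, C11, C12 → 8 sp3 carbons.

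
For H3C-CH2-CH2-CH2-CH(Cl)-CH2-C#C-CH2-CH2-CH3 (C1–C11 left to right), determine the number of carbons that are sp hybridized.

2

C1: sp3
C2: sp3
C3: sp3
C4: sp3
C5: sp3
C6: sp3
C7: sp ✓
C8: sp ✓
C9: sp3
C10: sp3
C11: sp3
C7, C8 → 2 sp carbons.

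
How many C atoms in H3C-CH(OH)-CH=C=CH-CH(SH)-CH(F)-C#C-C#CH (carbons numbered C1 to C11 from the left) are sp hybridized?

5

C1: sp3
C2: sp3
C3: sp2
C4: sp ✓
C5: sp2
C6: sp3
C7: sp3
C8: sp ✓
C9: sp ✓
C10: sp ✓
C11: sp ✓
C4, C8, C9, C10, C11 → 5 sp carbons.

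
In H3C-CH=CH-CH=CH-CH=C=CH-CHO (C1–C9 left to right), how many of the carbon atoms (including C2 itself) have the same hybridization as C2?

7

C2 is sp2 (one π bond).
C1: sp3
C2: sp2 ✓
C3: sp2 ✓
C4: sp2 ✓
C5: sp2 ✓
C6: sp2 ✓
C7: sp
C8: sp2 ✓
C9: sp2 ✓
7 carbons are sp2.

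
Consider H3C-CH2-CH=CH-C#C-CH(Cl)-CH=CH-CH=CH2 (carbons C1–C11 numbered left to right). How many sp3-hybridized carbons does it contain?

C1: sp3 ✓
C2: sp3 ✓
C3: sp2
C4: sp2
C5: sp
C6: sp
C7: sp3 ✓
C8: sp2
C9: sp2
C10: sp2
C11: sp2
C1, C2, C7 → 3 sp3 carbons.

3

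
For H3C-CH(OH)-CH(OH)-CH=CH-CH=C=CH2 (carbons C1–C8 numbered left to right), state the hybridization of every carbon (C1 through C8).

C1 sp3, C2 sp3, C3 sp3, C4 sp2, C5 sp2, C6 sp2, C7 sp, C8 sp2

C1 — 4 σ bonds. Steric number 4, so sp3.
C2 carries 4 σ bonds, giving a steric number of 4, so it is sp3.
C3 carries 4 σ bonds, giving a steric number of 4, so it is sp3.
C4: 3 σ bonds, plus one π bond — 3 electron domains, sp2.
C5 (3 σ bonds, plus one π bond) has steric number 3: sp2.
C6: 3 σ bonds, plus one π bond — 3 electron domains, sp2.
C7 is sp: 2 σ bonds, plus two π bonds, 2 electron-density regions.
C8 carries 3 σ bonds, plus one π bond, giving a steric number of 3, so it is sp2.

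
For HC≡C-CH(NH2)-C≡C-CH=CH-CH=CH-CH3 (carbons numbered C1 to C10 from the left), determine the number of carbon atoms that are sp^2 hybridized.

4

C1: sp
C2: sp
C3: sp3
C4: sp
C5: sp
C6: sp2 ✓
C7: sp2 ✓
C8: sp2 ✓
C9: sp2 ✓
C10: sp3
C6, C7, C8, C9 → 4 sp2 carbons.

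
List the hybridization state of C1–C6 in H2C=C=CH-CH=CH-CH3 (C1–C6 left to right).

C1 — 3 σ bonds, plus one π bond. Steric number 3, so sp2.
C2: 2 σ bonds, plus two π bonds — 2 electron domains, sp.
C3 is sp2: 3 σ bonds, plus one π bond, 3 electron-density regions.
C4 carries 3 σ bonds, plus one π bond, giving a steric number of 3, so it is sp2.
C5: 3 σ bonds, plus one π bond — 3 electron domains, sp2.
C6: 4 σ bonds — 4 electron domains, sp3.

C1 sp2, C2 sp, C3 sp2, C4 sp2, C5 sp2, C6 sp3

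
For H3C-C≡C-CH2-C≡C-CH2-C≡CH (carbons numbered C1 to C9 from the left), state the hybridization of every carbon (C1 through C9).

C1 has 4 σ bonds: steric number 4 → sp3.
C2 carries 2 σ bonds, plus two π bonds, giving a steric number of 2, so it is sp.
C3: 2 σ bonds, plus two π bonds; 2 regions of electron density → sp.
C4: 4 σ bonds — 4 electron domains, sp3.
C5 carries 2 σ bonds, plus two π bonds, giving a steric number of 2, so it is sp.
C6 has 2 σ bonds, plus two π bonds: steric number 2 → sp.
C7 (4 σ bonds) has steric number 4: sp3.
C8 has 2 σ bonds, plus two π bonds: steric number 2 → sp.
C9: 2 σ bonds, plus two π bonds — 2 electron domains, sp.

C1 sp3, C2 sp, C3 sp, C4 sp3, C5 sp, C6 sp, C7 sp3, C8 sp, C9 sp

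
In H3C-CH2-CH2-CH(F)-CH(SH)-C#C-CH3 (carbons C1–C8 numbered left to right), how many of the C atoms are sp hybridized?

C1: sp3
C2: sp3
C3: sp3
C4: sp3
C5: sp3
C6: sp ✓
C7: sp ✓
C8: sp3
C6, C7 → 2 sp carbons.

2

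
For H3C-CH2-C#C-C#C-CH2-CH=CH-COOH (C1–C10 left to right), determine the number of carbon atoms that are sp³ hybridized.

3

C1: sp3 ✓
C2: sp3 ✓
C3: sp
C4: sp
C5: sp
C6: sp
C7: sp3 ✓
C8: sp2
C9: sp2
C10: sp2
C1, C2, C7 → 3 sp3 carbons.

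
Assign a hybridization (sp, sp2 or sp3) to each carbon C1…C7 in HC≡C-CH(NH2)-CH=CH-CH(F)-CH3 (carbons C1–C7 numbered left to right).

C1 (2 σ bonds, plus two π bonds) has steric number 2: sp.
C2 (2 σ bonds, plus two π bonds) has steric number 2: sp.
C3: 4 σ bonds; 4 regions of electron density → sp3.
C4 carries 3 σ bonds, plus one π bond, giving a steric number of 3, so it is sp2.
C5 — 3 σ bonds, plus one π bond. Steric number 3, so sp2.
C6 is sp3: 4 σ bonds, 4 electron-density regions.
C7 carries 4 σ bonds, giving a steric number of 4, so it is sp3.

C1 sp, C2 sp, C3 sp3, C4 sp2, C5 sp2, C6 sp3, C7 sp3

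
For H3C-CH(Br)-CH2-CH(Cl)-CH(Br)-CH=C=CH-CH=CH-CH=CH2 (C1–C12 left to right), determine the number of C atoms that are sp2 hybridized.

C1: sp3
C2: sp3
C3: sp3
C4: sp3
C5: sp3
C6: sp2 ✓
C7: sp
C8: sp2 ✓
C9: sp2 ✓
C10: sp2 ✓
C11: sp2 ✓
C12: sp2 ✓
C6, C8, C9, C10, C11, C12 → 6 sp2 carbons.

6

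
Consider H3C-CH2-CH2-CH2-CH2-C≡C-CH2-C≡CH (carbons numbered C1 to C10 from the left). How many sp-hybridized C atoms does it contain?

C1: sp3
C2: sp3
C3: sp3
C4: sp3
C5: sp3
C6: sp ✓
C7: sp ✓
C8: sp3
C9: sp ✓
C10: sp ✓
C6, C7, C9, C10 → 4 sp carbons.

4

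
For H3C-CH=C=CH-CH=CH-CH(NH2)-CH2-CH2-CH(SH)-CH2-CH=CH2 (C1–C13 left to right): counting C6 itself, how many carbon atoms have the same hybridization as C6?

C6 is sp2 (one π bond).
C1: sp3
C2: sp2 ✓
C3: sp
C4: sp2 ✓
C5: sp2 ✓
C6: sp2 ✓
C7: sp3
C8: sp3
C9: sp3
C10: sp3
C11: sp3
C12: sp2 ✓
C13: sp2 ✓
6 carbons are sp2.

6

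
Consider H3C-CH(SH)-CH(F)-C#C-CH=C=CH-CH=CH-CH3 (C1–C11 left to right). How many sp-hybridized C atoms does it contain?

3

C1: sp3
C2: sp3
C3: sp3
C4: sp ✓
C5: sp ✓
C6: sp2
C7: sp ✓
C8: sp2
C9: sp2
C10: sp2
C11: sp3
C4, C5, C7 → 3 sp carbons.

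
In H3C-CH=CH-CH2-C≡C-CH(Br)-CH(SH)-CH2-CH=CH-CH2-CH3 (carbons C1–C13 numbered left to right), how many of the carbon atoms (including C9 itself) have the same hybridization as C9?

C9 is sp3 (only σ bonds).
C1: sp3 ✓
C2: sp2
C3: sp2
C4: sp3 ✓
C5: sp
C6: sp
C7: sp3 ✓
C8: sp3 ✓
C9: sp3 ✓
C10: sp2
C11: sp2
C12: sp3 ✓
C13: sp3 ✓
7 carbons are sp3.

7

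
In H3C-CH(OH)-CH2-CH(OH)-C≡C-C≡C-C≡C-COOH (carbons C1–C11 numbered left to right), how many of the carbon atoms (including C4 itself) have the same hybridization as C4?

4

C4 is sp3 (only σ bonds).
C1: sp3 ✓
C2: sp3 ✓
C3: sp3 ✓
C4: sp3 ✓
C5: sp
C6: sp
C7: sp
C8: sp
C9: sp
C10: sp
C11: sp2
4 carbons are sp3.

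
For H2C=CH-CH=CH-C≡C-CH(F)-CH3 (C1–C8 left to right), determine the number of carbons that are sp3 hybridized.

C1: sp2
C2: sp2
C3: sp2
C4: sp2
C5: sp
C6: sp
C7: sp3 ✓
C8: sp3 ✓
C7, C8 → 2 sp3 carbons.

2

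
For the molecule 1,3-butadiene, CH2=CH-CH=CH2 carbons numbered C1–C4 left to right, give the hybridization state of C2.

C2 (3 σ bonds, plus one π bond) has steric number 3: sp2.

sp²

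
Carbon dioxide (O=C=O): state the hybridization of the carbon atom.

Two σ bonds, two π bonds → steric number 2 → sp.

sp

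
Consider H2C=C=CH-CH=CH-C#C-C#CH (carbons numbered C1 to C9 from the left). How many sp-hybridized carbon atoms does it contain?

C1: sp2
C2: sp ✓
C3: sp2
C4: sp2
C5: sp2
C6: sp ✓
C7: sp ✓
C8: sp ✓
C9: sp ✓
C2, C6, C7, C8, C9 → 5 sp carbons.

5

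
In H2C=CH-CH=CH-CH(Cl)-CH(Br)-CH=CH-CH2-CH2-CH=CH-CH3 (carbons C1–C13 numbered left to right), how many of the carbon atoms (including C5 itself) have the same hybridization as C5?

5

C5 is sp3 (only σ bonds).
C1: sp2
C2: sp2
C3: sp2
C4: sp2
C5: sp3 ✓
C6: sp3 ✓
C7: sp2
C8: sp2
C9: sp3 ✓
C10: sp3 ✓
C11: sp2
C12: sp2
C13: sp3 ✓
5 carbons are sp3.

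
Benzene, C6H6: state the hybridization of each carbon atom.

Every ring carbon has three σ bonds and contributes one p electron to the aromatic π system.

sp2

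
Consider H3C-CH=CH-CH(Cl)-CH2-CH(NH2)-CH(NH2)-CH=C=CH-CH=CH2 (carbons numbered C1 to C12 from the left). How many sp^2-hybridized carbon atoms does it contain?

C1: sp3
C2: sp2 ✓
C3: sp2 ✓
C4: sp3
C5: sp3
C6: sp3
C7: sp3
C8: sp2 ✓
C9: sp
C10: sp2 ✓
C11: sp2 ✓
C12: sp2 ✓
C2, C3, C8, C10, C11, C12 → 6 sp2 carbons.

6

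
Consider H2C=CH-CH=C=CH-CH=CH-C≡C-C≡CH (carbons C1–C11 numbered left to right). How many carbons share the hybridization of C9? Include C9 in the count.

C9 is sp (two π bonds).
C1: sp2
C2: sp2
C3: sp2
C4: sp ✓
C5: sp2
C6: sp2
C7: sp2
C8: sp ✓
C9: sp ✓
C10: sp ✓
C11: sp ✓
5 carbons are sp.

5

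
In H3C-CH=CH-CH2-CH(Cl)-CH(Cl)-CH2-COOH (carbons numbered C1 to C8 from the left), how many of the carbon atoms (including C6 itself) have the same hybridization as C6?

C6 is sp3 (only σ bonds).
C1: sp3 ✓
C2: sp2
C3: sp2
C4: sp3 ✓
C5: sp3 ✓
C6: sp3 ✓
C7: sp3 ✓
C8: sp2
5 carbons are sp3.

5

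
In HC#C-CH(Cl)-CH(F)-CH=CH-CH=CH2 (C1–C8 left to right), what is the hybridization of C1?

sp

C1 carries 2 σ bonds, plus two π bonds, giving a steric number of 2, so it is sp.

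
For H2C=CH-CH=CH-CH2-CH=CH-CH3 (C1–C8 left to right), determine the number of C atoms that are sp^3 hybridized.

C1: sp2
C2: sp2
C3: sp2
C4: sp2
C5: sp3 ✓
C6: sp2
C7: sp2
C8: sp3 ✓
C5, C8 → 2 sp3 carbons.

2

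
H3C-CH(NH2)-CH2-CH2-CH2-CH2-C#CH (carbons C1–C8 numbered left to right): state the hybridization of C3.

C3: 4 σ bonds; 4 regions of electron density → sp3.

sp3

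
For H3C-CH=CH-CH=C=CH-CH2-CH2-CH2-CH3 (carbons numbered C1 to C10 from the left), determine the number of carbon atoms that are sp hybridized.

C1: sp3
C2: sp2
C3: sp2
C4: sp2
C5: sp ✓
C6: sp2
C7: sp3
C8: sp3
C9: sp3
C10: sp3
C5 → 1 sp carbon.

1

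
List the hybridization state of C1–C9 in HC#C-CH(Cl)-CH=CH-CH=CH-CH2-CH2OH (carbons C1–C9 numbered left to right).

C1 sp, C2 sp, C3 sp3, C4 sp2, C5 sp2, C6 sp2, C7 sp2, C8 sp3, C9 sp3

C1 carries 2 σ bonds, plus two π bonds, giving a steric number of 2, so it is sp.
C2 — 2 σ bonds, plus two π bonds. Steric number 2, so sp.
C3 has 4 σ bonds: steric number 4 → sp3.
C4 is sp2: 3 σ bonds, plus one π bond, 3 electron-density regions.
C5: 3 σ bonds, plus one π bond; 3 regions of electron density → sp2.
C6 — 3 σ bonds, plus one π bond. Steric number 3, so sp2.
C7 is sp2: 3 σ bonds, plus one π bond, 3 electron-density regions.
C8: 4 σ bonds; 4 regions of electron density → sp3.
C9: 4 σ bonds; 4 regions of electron density → sp3.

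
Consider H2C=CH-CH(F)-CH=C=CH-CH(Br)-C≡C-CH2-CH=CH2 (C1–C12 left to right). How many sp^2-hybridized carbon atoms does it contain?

C1: sp2 ✓
C2: sp2 ✓
C3: sp3
C4: sp2 ✓
C5: sp
C6: sp2 ✓
C7: sp3
C8: sp
C9: sp
C10: sp3
C11: sp2 ✓
C12: sp2 ✓
C1, C2, C4, C6, C11, C12 → 6 sp2 carbons.

6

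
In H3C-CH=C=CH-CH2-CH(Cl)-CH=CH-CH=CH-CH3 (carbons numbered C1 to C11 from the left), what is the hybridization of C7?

sp²

C7 (3 σ bonds, plus one π bond) has steric number 3: sp2.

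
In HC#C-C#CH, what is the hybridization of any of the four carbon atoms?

Every carbon is part of a C≡C triple bond: two σ regions → sp.

sp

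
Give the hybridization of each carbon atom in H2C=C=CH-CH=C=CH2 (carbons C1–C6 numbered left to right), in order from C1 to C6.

C1 sp2, C2 sp, C3 sp2, C4 sp2, C5 sp, C6 sp2

C1: 3 σ bonds, plus one π bond — 3 electron domains, sp2.
C2: 2 σ bonds, plus two π bonds; 2 regions of electron density → sp.
C3 (3 σ bonds, plus one π bond) has steric number 3: sp2.
C4: 3 σ bonds, plus one π bond; 3 regions of electron density → sp2.
C5 has 2 σ bonds, plus two π bonds: steric number 2 → sp.
C6: 3 σ bonds, plus one π bond — 3 electron domains, sp2.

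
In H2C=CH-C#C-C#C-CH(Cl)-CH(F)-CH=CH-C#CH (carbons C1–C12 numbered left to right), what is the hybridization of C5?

C5 — 2 σ bonds, plus two π bonds. Steric number 2, so sp.

sp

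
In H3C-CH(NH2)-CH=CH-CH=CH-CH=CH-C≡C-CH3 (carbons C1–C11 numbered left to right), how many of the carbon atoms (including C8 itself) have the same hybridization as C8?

C8 is sp2 (one π bond).
C1: sp3
C2: sp3
C3: sp2 ✓
C4: sp2 ✓
C5: sp2 ✓
C6: sp2 ✓
C7: sp2 ✓
C8: sp2 ✓
C9: sp
C10: sp
C11: sp3
6 carbons are sp2.

6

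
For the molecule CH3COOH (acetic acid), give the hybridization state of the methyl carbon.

The methyl carbon has 4 σ bonds: steric number 4 → sp3.

sp^3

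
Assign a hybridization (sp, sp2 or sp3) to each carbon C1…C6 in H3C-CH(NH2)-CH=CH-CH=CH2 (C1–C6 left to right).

C1 sp3, C2 sp3, C3 sp2, C4 sp2, C5 sp2, C6 sp2

C1 — 4 σ bonds. Steric number 4, so sp3.
C2 has 4 σ bonds: steric number 4 → sp3.
C3: 3 σ bonds, plus one π bond — 3 electron domains, sp2.
C4 is sp2: 3 σ bonds, plus one π bond, 3 electron-density regions.
C5 carries 3 σ bonds, plus one π bond, giving a steric number of 3, so it is sp2.
C6: 3 σ bonds, plus one π bond; 3 regions of electron density → sp2.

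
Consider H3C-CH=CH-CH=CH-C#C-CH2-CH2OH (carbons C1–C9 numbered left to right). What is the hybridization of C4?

C4: 3 σ bonds, plus one π bond; 3 regions of electron density → sp2.

sp²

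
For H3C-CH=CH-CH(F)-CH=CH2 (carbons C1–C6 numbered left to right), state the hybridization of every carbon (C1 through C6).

C1 sp3, C2 sp2, C3 sp2, C4 sp3, C5 sp2, C6 sp2

C1 — 4 σ bonds. Steric number 4, so sp3.
C2 (3 σ bonds, plus one π bond) has steric number 3: sp2.
C3 carries 3 σ bonds, plus one π bond, giving a steric number of 3, so it is sp2.
C4 — 4 σ bonds. Steric number 4, so sp3.
C5 is sp2: 3 σ bonds, plus one π bond, 3 electron-density regions.
C6 is sp2: 3 σ bonds, plus one π bond, 3 electron-density regions.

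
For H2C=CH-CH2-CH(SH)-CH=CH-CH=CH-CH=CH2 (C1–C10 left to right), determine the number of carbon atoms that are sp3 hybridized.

2

C1: sp2
C2: sp2
C3: sp3 ✓
C4: sp3 ✓
C5: sp2
C6: sp2
C7: sp2
C8: sp2
C9: sp2
C10: sp2
C3, C4 → 2 sp3 carbons.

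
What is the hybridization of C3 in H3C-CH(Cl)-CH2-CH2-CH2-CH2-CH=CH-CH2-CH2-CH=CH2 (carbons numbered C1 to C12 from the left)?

sp3

C3 is sp3: 4 σ bonds, 4 electron-density regions.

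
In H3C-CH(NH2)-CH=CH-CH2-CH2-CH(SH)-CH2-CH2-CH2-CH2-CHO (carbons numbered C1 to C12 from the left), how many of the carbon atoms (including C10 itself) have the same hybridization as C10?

9

C10 is sp3 (only σ bonds).
C1: sp3 ✓
C2: sp3 ✓
C3: sp2
C4: sp2
C5: sp3 ✓
C6: sp3 ✓
C7: sp3 ✓
C8: sp3 ✓
C9: sp3 ✓
C10: sp3 ✓
C11: sp3 ✓
C12: sp2
9 carbons are sp3.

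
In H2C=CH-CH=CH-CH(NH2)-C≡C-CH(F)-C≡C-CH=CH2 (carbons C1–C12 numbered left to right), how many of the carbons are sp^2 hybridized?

C1: sp2 ✓
C2: sp2 ✓
C3: sp2 ✓
C4: sp2 ✓
C5: sp3
C6: sp
C7: sp
C8: sp3
C9: sp
C10: sp
C11: sp2 ✓
C12: sp2 ✓
C1, C2, C3, C4, C11, C12 → 6 sp2 carbons.

6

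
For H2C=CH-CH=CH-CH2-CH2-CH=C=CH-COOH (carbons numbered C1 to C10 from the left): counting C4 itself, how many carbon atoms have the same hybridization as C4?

7

C4 is sp2 (one π bond).
C1: sp2 ✓
C2: sp2 ✓
C3: sp2 ✓
C4: sp2 ✓
C5: sp3
C6: sp3
C7: sp2 ✓
C8: sp
C9: sp2 ✓
C10: sp2 ✓
7 carbons are sp2.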